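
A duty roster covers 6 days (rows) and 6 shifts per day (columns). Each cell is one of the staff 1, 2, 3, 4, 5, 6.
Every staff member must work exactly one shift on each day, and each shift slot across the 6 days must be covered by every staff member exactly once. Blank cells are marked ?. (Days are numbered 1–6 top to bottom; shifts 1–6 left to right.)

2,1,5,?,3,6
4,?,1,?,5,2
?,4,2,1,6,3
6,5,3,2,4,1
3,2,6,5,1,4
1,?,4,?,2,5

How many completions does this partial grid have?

2

Day 1, shift 4: eliminating its day and shift leaves {4}.
Day 2, shift 2: eliminating its day and shift leaves {3, 6}.
Day 2, shift 4: eliminating its day and shift leaves {3, 6}.
Day 3, shift 1: eliminating its day and shift leaves {5}.
Day 6, shift 2: eliminating its day and shift leaves {3, 6}.
Day 6, shift 4: eliminating its day and shift leaves {3, 6}.
Enumerating the assignments across these blanks that avoid any day or shift repeat gives 2 completions.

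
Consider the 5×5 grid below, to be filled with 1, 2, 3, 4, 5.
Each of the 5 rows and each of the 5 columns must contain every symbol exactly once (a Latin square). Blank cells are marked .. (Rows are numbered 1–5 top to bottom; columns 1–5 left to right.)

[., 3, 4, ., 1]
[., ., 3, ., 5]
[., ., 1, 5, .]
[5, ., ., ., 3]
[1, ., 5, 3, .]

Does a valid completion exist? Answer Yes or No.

Row 1, column 1: row 1 has {1, 3, 4} and column 1 has {1, 5}, so it must be 2.
Now row 1, column 4: row 1 together with column 4 already contain {1, 2, 3, 4, 5} — every symbol — so nothing can go there. The grid has no valid completion.

No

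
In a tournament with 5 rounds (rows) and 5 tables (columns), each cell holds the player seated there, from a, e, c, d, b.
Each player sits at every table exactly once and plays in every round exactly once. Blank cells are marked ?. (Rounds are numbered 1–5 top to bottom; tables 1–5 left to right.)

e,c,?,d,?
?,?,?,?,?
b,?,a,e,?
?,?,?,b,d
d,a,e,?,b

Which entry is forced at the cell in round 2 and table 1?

c

Round 1, table 3: round 1 has {e, c, d} and table 3 has {a, e}, leaving only b.
Round 1, table 5: round 1 has {e, c, d, b} and table 5 has {d, b}, leaving only a.
Round 3, table 2: round 3 has {a, e, b} and table 2 has {a, c}, leaving only d.
Round 3, table 5: round 3 has {a, e, d, b} and table 5 has {a, d, b}, leaving only c.
Round 2, table 5: round 2 has {} and table 5 has {a, c, d, b}, leaving only e.
Round 2, table 2: round 2 has {e} and table 2 has {a, c, d}, leaving only b.
Round 4, table 2: round 4 has {d, b} and table 2 has {a, c, d, b}, leaving only e.
Round 4, table 3: round 4 has {e, d, b} and table 3 has {a, e, b}, leaving only c.
Round 2, table 3: round 2 has {e, b} and table 3 has {a, e, c, b}, leaving only d.
Round 4, table 1: round 4 has {e, c, d, b} and table 1 has {e, d, b}, leaving only a.
Round 2 already has {e, d, b} and table 1 already has {a, e, d, b}, so round 2, table 1 must be c.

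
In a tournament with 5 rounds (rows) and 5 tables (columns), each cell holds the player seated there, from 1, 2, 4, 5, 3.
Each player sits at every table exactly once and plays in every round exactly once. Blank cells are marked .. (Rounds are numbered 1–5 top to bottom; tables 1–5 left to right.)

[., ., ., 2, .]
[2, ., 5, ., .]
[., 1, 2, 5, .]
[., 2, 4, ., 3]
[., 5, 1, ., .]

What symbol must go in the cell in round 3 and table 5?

4

Round 3 already has {1, 2, 5} and table 5 already has {3}, so round 3, table 5 must be 4.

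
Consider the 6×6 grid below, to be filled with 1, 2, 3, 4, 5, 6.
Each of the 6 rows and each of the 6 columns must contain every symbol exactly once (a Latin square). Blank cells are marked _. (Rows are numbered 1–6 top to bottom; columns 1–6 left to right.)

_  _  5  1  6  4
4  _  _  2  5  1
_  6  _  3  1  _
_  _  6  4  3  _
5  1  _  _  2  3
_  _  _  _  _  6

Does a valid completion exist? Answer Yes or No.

Row 2, column 2: row 2 has {1, 2, 4, 5} and column 2 has {1, 6}, so it must be 3.
Now row 2, column 3: row 2 together with column 3 already contain {1, 2, 3, 4, 5, 6} — every symbol — so nothing can go there. The grid has no valid completion.

No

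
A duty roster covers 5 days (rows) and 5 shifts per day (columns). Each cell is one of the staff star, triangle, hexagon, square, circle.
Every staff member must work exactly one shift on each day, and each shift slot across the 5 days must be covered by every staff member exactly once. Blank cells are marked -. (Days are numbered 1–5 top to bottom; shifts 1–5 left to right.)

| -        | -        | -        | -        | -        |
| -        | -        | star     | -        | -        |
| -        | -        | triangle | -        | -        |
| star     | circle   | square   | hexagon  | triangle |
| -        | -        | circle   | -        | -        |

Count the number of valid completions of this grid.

Day 1, shift 1: eliminating its day and shift leaves {triangle, hexagon, square, circle}.
Day 1, shift 2: eliminating its day and shift leaves {star, triangle, hexagon, square}.
Day 1, shift 3: eliminating its day and shift leaves {hexagon}.
Day 1, shift 4: eliminating its day and shift leaves {star, triangle, square, circle}.
Day 1, shift 5: eliminating its day and shift leaves {star, hexagon, square, circle}.
Day 2, shift 1: eliminating its day and shift leaves {triangle, hexagon, square, circle}.
Day 2, shift 2: eliminating its day and shift leaves {triangle, hexagon, square}.
Day 2, shift 4: eliminating its day and shift leaves {triangle, square, circle}.
Day 2, shift 5: eliminating its day and shift leaves {hexagon, square, circle}.
Day 3, shift 1: eliminating its day and shift leaves {hexagon, square, circle}.
Day 3, shift 2: eliminating its day and shift leaves {star, hexagon, square}.
Day 3, shift 4: eliminating its day and shift leaves {star, square, circle}.
Day 3, shift 5: eliminating its day and shift leaves {star, hexagon, square, circle}.
Day 5, shift 1: eliminating its day and shift leaves {triangle, hexagon, square}.
Day 5, shift 2: eliminating its day and shift leaves {star, triangle, hexagon, square}.
Day 5, shift 4: eliminating its day and shift leaves {star, triangle, square}.
Day 5, shift 5: eliminating its day and shift leaves {star, hexagon, square}.
Enumerating the assignments across these blanks that avoid any day or shift repeat gives 56 completions.

56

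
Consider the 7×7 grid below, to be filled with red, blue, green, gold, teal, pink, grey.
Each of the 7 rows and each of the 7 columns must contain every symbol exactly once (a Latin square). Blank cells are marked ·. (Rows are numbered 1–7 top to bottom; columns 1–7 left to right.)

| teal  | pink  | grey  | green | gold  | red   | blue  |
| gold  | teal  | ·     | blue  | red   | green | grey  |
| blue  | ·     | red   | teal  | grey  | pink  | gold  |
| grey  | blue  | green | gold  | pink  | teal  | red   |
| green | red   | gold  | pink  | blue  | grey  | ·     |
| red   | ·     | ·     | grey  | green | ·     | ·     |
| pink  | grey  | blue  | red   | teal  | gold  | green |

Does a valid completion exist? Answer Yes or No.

No row or column among the givens repeats a symbol, and propagating forced cells runs into no contradiction.
One valid completion exists (for instance, teal pink grey green gold red blue / gold teal pink blue red green grey / blue green red teal grey pink gold / grey blue green gold pink teal red / green red gold pink blue grey teal / red gold teal grey green blue pink / pink grey blue red teal gold green).

Yes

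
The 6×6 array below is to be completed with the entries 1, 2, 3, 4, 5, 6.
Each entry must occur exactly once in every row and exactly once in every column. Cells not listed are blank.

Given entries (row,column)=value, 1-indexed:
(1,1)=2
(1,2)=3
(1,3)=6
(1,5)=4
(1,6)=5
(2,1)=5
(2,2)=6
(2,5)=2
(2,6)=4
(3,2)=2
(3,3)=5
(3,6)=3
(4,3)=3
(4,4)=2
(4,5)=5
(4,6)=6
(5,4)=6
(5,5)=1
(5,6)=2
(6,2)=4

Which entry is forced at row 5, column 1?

3

Row 1, column 4: row 1 has {2, 3, 4, 5, 6} and column 4 has {2, 6}, leaving only 1.
Row 2, column 3: row 2 has {2, 4, 5, 6} and column 3 has {3, 5, 6}, leaving only 1.
Row 2, column 4: row 2 has {1, 2, 4, 5, 6} and column 4 has {1, 2, 6}, leaving only 3.
Row 3, column 4: row 3 has {2, 3, 5} and column 4 has {1, 2, 3, 6}, leaving only 4.
Row 3, column 5: row 3 has {2, 3, 4, 5} and column 5 has {1, 2, 4, 5}, leaving only 6.
Row 3, column 1: row 3 has {2, 3, 4, 5, 6} and column 1 has {2, 5}, leaving only 1.
Row 4, column 1: row 4 has {2, 3, 5, 6} and column 1 has {1, 2, 5}, leaving only 4.
Row 5 already has {1, 2, 6} and column 1 already has {1, 2, 4, 5}, so row 5, column 1 must be 3.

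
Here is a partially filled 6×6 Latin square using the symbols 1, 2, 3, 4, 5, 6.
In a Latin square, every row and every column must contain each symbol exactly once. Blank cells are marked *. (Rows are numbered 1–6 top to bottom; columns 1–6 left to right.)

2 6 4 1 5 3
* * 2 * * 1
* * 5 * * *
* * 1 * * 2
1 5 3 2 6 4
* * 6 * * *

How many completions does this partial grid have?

16

Row 2, column 1: eliminating its row and column leaves {3, 4, 5, 6}.
Row 2, column 2: eliminating its row and column leaves {3, 4}.
Row 2, column 4: eliminating its row and column leaves {3, 4, 5, 6}.
Row 2, column 5: eliminating its row and column leaves {3, 4}.
Row 3, column 1: eliminating its row and column leaves {3, 4, 6}.
Row 3, column 2: eliminating its row and column leaves {1, 2, 3, 4}.
Row 3, column 4: eliminating its row and column leaves {3, 4, 6}.
Row 3, column 5: eliminating its row and column leaves {1, 2, 3, 4}.
Row 3, column 6: eliminating its row and column leaves {6}.
Row 4, column 1: eliminating its row and column leaves {3, 4, 5, 6}.
Row 4, column 2: eliminating its row and column leaves {3, 4}.
Row 4, column 4: eliminating its row and column leaves {3, 4, 5, 6}.
Row 4, column 5: eliminating its row and column leaves {3, 4}.
Row 6, column 1: eliminating its row and column leaves {3, 4, 5}.
Row 6, column 2: eliminating its row and column leaves {1, 2, 3, 4}.
Row 6, column 4: eliminating its row and column leaves {3, 4, 5}.
Row 6, column 5: eliminating its row and column leaves {1, 2, 3, 4}.
Row 6, column 6: eliminating its row and column leaves {5}.
Enumerating the assignments across these blanks that avoid any row or column repeat gives 16 completions.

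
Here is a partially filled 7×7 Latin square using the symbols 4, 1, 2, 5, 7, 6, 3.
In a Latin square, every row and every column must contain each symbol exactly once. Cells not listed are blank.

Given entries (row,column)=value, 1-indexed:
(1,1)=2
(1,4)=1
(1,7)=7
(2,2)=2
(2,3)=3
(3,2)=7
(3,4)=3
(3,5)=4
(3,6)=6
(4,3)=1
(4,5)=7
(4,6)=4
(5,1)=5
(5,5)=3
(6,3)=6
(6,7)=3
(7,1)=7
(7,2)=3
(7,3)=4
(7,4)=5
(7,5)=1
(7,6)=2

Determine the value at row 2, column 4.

Row 1, column 3: row 1 has {1, 2, 7} and column 3 has {4, 1, 6, 3}, leaving only 5.
Row 1, column 5: row 1 has {1, 2, 5, 7} and column 5 has {4, 1, 7, 3}, leaving only 6.
Row 1, column 2: row 1 has {1, 2, 5, 7, 6} and column 2 has {2, 7, 3}, leaving only 4.
Row 1, column 6: row 1 has {4, 1, 2, 5, 7, 6} and column 6 has {4, 2, 6}, leaving only 3.
Row 2, column 5: row 2 has {2, 3} and column 5 has {4, 1, 7, 6, 3}, leaving only 5.
Row 3, column 1: row 3 has {4, 7, 6, 3} and column 1 has {2, 5, 7}, leaving only 1.
Row 3, column 3: row 3 has {4, 1, 7, 6, 3} and column 3 has {4, 1, 5, 6, 3}, leaving only 2.
Row 3, column 7: row 3 has {4, 1, 2, 7, 6, 3} and column 7 has {7, 3}, leaving only 5.
Row 5, column 3: row 5 has {5, 3} and column 3 has {4, 1, 2, 5, 6, 3}, leaving only 7.
Row 5, column 6: row 5 has {5, 7, 3} and column 6 has {4, 2, 6, 3}, leaving only 1.
Row 2, column 6: row 2 has {2, 5, 3} and column 6 has {4, 1, 2, 6, 3}, leaving only 7.
Row 5, column 2: row 5 has {1, 5, 7, 3} and column 2 has {4, 2, 7, 3}, leaving only 6.
Row 4, column 2: row 4 has {4, 1, 7} and column 2 has {4, 2, 7, 6, 3}, leaving only 5.
Row 6, column 1: row 6 has {6, 3} and column 1 has {1, 2, 5, 7}, leaving only 4.
Row 2, column 1: row 2 has {2, 5, 7, 3} and column 1 has {4, 1, 2, 5, 7}, leaving only 6.
Row 2 already has {2, 5, 7, 6, 3} and column 4 already has {1, 5, 3}, so row 2, column 4 must be 4.

4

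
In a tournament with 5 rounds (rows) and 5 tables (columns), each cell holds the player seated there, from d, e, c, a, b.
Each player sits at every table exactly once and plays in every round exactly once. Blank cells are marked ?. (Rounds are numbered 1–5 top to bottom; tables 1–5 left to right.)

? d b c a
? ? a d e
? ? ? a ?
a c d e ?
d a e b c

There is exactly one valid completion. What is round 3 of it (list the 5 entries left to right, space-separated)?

Round 3, table 3: round 3 has {a} and table 3 has {d, e, a, b}, leaving only c.
Round 1, table 1: round 1 has {d, c, a, b} and table 1 has {d, a}, leaving only e.
Round 3, table 1: round 3 has {c, a} and table 1 has {d, e, a}, leaving only b.
Round 3, table 2: round 3 has {c, a, b} and table 2 has {d, c, a}, leaving only e.
Round 3, table 5: round 3 has {e, c, a, b} and table 5 has {e, c, a}, leaving only d.
So round 3 reads: b e c a d.

b e c a d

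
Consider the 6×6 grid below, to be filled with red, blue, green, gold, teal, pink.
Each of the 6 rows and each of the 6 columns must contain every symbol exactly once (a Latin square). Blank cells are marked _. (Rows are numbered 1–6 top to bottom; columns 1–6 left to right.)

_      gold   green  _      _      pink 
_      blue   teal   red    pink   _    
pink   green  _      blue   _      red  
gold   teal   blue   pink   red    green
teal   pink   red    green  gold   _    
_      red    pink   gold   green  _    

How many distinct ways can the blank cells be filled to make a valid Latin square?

1

Row 1, column 1: eliminating its row and column leaves {red, blue}.
Row 1, column 4: eliminating its row and column leaves {teal}.
Row 1, column 5: eliminating its row and column leaves {blue, teal}.
Row 2, column 1: eliminating its row and column leaves {green}.
Row 2, column 6: eliminating its row and column leaves {gold}.
Row 3, column 3: eliminating its row and column leaves {gold}.
Row 3, column 5: eliminating its row and column leaves {teal}.
Row 5, column 6: eliminating its row and column leaves {blue}.
Row 6, column 1: eliminating its row and column leaves {blue}.
Row 6, column 6: eliminating its row and column leaves {blue, teal}.
Only one assignment across all blanks avoids any row or column repeat, giving 1 completion.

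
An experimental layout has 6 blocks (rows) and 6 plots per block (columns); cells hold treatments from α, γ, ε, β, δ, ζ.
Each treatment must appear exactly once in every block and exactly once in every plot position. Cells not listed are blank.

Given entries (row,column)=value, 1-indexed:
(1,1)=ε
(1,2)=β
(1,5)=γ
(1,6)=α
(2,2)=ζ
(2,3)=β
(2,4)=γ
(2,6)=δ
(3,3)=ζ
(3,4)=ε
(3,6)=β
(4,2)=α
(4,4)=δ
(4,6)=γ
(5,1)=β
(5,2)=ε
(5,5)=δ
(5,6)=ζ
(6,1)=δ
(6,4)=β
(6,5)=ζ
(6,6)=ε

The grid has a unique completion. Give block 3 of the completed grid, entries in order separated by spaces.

Block 3, plot 5: block 3 has {ε, β, ζ} and plot 5 has {γ, δ, ζ}, leaving only α.
Block 3, plot 1: block 3 has {α, ε, β, ζ} and plot 1 has {ε, β, δ}, leaving only γ.
Block 3, plot 2: block 3 has {α, γ, ε, β, ζ} and plot 2 has {α, ε, β, ζ}, leaving only δ.
So block 3 reads: γ δ ζ ε α β.

γ δ ζ ε α β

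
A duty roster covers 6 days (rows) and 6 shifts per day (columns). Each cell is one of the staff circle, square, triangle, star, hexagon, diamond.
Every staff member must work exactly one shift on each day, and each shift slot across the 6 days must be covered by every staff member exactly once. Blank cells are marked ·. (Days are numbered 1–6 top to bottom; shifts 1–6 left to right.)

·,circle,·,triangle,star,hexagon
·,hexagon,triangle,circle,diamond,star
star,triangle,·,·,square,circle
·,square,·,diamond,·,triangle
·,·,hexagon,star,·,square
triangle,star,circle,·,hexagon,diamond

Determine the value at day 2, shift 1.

Day 2 already has {circle, triangle, star, hexagon, diamond} and shift 1 already has {triangle, star}, so day 2, shift 1 must be square.

square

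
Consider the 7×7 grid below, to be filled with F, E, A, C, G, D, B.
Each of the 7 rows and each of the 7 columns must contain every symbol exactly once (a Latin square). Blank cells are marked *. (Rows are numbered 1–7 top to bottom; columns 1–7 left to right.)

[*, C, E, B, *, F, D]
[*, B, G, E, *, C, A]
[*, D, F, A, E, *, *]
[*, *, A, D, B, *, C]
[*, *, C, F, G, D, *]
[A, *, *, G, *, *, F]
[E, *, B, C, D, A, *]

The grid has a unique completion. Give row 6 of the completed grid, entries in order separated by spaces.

A E D G C B F

Row 6, column 2: row 6 has {F, A, G} and column 2 has {C, D, B}, leaving only E.
Row 6, column 3: row 6 has {F, E, A, G} and column 3 has {F, E, A, C, G, B}, leaving only D.
Row 6, column 5: row 6 has {F, E, A, G, D} and column 5 has {E, G, D, B}, leaving only C.
Row 6, column 6: row 6 has {F, E, A, C, G, D} and column 6 has {F, A, C, D}, leaving only B.
So row 6 reads: A E D G C B F.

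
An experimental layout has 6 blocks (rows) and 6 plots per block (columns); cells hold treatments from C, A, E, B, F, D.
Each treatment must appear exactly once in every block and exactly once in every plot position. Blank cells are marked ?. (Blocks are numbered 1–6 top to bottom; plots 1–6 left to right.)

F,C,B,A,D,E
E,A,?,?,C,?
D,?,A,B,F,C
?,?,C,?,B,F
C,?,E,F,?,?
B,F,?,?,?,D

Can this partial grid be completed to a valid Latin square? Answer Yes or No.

Block 6, plot 3: block 6 together with plot 3 already contain {C, A, E, B, F, D} — every symbol — so nothing can go there. The grid has no valid completion.

No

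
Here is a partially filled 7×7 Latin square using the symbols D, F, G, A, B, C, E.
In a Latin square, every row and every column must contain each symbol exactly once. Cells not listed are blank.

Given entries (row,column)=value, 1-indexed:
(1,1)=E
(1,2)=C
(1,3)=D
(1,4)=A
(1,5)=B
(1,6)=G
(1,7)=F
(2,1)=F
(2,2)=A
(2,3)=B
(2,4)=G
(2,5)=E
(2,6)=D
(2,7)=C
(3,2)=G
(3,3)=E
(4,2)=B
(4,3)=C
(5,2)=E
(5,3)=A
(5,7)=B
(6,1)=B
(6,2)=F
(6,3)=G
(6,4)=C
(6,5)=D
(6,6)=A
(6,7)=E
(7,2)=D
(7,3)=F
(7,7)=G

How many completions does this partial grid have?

Row 3, column 1: eliminating its row and column leaves {D, A, C}.
Row 3, column 4: eliminating its row and column leaves {D, F, B}.
Row 3, column 5: eliminating its row and column leaves {F, A, C}.
Row 3, column 6: eliminating its row and column leaves {F, B, C}.
Row 3, column 7: eliminating its row and column leaves {D, A}.
Row 4, column 1: eliminating its row and column leaves {D, G, A}.
Row 4, column 4: eliminating its row and column leaves {D, F, E}.
Row 4, column 5: eliminating its row and column leaves {F, G, A}.
Row 4, column 6: eliminating its row and column leaves {F, E}.
Row 4, column 7: eliminating its row and column leaves {D, A}.
Row 5, column 1: eliminating its row and column leaves {D, G, C}.
Row 5, column 4: eliminating its row and column leaves {D, F}.
Row 5, column 5: eliminating its row and column leaves {F, G, C}.
Row 5, column 6: eliminating its row and column leaves {F, C}.
Row 7, column 1: eliminating its row and column leaves {A, C}.
Row 7, column 4: eliminating its row and column leaves {B, E}.
Row 7, column 5: eliminating its row and column leaves {A, C}.
Row 7, column 6: eliminating its row and column leaves {B, C, E}.
Enumerating the assignments across these blanks that avoid any row or column repeat gives 12 completions.

12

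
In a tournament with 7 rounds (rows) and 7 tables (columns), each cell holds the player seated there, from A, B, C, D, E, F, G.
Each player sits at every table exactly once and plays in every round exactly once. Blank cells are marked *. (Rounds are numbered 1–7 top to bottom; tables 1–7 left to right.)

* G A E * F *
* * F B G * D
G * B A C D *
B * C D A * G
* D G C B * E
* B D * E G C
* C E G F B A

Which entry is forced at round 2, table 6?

Round 1, table 5: round 1 has {A, E, F, G} and table 5 has {A, B, C, E, F, G}, leaving only D.
Round 1, table 1: round 1 has {A, D, E, F, G} and table 1 has {B, G}, leaving only C.
Round 1, table 7: round 1 has {A, C, D, E, F, G} and table 7 has {A, C, D, E, G}, leaving only B.
Round 3, table 7: round 3 has {A, B, C, D, G} and table 7 has {A, B, C, D, E, G}, leaving only F.
Round 3, table 2: round 3 has {A, B, C, D, F, G} and table 2 has {B, C, D, G}, leaving only E.
Round 2, table 2: round 2 has {B, D, F, G} and table 2 has {B, C, D, E, G}, leaving only A.
Round 2, table 1: round 2 has {A, B, D, F, G} and table 1 has {B, C, G}, leaving only E.
Round 2 already has {A, B, D, E, F, G} and table 6 already has {B, D, F, G}, so round 2, table 6 must be C.

C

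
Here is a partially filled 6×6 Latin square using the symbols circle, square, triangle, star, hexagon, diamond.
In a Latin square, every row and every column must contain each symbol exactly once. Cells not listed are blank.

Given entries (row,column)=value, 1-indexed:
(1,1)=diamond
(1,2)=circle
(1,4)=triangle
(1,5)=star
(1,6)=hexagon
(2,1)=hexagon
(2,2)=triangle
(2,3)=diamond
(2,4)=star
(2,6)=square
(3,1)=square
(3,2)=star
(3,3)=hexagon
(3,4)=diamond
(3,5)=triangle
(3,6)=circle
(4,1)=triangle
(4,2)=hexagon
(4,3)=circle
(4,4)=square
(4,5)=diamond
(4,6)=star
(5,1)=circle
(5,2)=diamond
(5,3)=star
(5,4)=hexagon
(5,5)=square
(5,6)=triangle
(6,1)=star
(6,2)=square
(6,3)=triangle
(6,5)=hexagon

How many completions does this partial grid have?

1

Row 1, column 3: eliminating its row and column leaves {square}.
Row 2, column 5: eliminating its row and column leaves {circle}.
Row 6, column 4: eliminating its row and column leaves {circle}.
Row 6, column 6: eliminating its row and column leaves {diamond}.
Only one assignment across all blanks avoids any row or column repeat, giving 1 completion.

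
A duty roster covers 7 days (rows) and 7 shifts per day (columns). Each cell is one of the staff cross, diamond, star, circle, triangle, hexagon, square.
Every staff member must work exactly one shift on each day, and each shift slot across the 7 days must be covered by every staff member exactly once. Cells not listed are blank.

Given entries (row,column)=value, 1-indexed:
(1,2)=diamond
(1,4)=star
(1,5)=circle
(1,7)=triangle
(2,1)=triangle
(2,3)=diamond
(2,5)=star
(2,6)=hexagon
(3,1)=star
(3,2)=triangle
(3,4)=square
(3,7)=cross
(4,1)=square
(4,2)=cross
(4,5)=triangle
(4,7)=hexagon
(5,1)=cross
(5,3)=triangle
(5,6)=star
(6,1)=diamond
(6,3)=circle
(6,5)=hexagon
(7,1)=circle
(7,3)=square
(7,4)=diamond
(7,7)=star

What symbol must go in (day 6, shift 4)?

triangle

Day 1, shift 1: day 1 has {diamond, star, circle, triangle} and shift 1 has {cross, diamond, star, circle, triangle, square}, leaving only hexagon.
Day 1, shift 3: day 1 has {diamond, star, circle, triangle, hexagon} and shift 3 has {diamond, circle, triangle, square}, leaving only cross.
Day 1, shift 6: day 1 has {cross, diamond, star, circle, triangle, hexagon} and shift 6 has {star, hexagon}, leaving only square.
Day 3, shift 3: day 3 has {cross, star, triangle, square} and shift 3 has {cross, diamond, circle, triangle, square}, leaving only hexagon.
Day 3, shift 5: day 3 has {cross, star, triangle, hexagon, square} and shift 5 has {star, circle, triangle, hexagon}, leaving only diamond.
Day 3, shift 6: day 3 has {cross, diamond, star, triangle, hexagon, square} and shift 6 has {star, hexagon, square}, leaving only circle.
Day 4, shift 3: day 4 has {cross, triangle, hexagon, square} and shift 3 has {cross, diamond, circle, triangle, hexagon, square}, leaving only star.
Day 4, shift 4: day 4 has {cross, star, triangle, hexagon, square} and shift 4 has {diamond, star, square}, leaving only circle.
Day 2, shift 4: day 2 has {diamond, star, triangle, hexagon} and shift 4 has {diamond, star, circle, square}, leaving only cross.
Day 6 already has {diamond, circle, hexagon} and shift 4 already has {cross, diamond, star, circle, square}, so day 6, shift 4 must be triangle.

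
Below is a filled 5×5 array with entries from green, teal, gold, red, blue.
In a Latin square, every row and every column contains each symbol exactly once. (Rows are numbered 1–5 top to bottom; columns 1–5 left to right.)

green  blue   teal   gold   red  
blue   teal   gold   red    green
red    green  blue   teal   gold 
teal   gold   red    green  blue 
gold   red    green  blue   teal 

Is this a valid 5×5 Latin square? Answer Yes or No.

Each row is a permutation of the 5 symbols, and so is each column.

Yes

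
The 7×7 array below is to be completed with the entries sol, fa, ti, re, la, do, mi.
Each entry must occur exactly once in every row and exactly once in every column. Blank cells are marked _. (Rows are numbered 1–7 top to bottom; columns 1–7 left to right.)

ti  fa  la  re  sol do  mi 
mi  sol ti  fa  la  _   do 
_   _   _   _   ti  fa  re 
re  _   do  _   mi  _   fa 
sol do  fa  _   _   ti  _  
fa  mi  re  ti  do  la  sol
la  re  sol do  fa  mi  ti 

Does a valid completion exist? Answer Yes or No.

No row or column among the givens repeats a symbol, and propagating forced cells runs into no contradiction.
One valid completion exists (for instance, ti fa la re sol do mi / mi sol ti fa la re do / do la mi sol ti fa re / re ti do la mi sol fa / sol do fa mi re ti la / fa mi re ti do la sol / la re sol do fa mi ti).

Yes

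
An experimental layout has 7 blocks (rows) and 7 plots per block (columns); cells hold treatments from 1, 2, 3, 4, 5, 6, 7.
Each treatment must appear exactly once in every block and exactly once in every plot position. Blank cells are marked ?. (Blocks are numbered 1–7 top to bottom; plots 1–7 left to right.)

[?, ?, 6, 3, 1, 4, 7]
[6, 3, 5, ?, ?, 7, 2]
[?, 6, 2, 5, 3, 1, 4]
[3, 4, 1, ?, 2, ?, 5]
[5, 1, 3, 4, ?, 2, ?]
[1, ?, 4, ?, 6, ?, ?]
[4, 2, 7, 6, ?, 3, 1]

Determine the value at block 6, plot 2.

Block 1, plot 1: block 1 has {1, 3, 4, 6, 7} and plot 1 has {1, 3, 4, 5, 6}, leaving only 2.
Block 1, plot 2: block 1 has {1, 2, 3, 4, 6, 7} and plot 2 has {1, 2, 3, 4, 6}, leaving only 5.
Block 6 already has {1, 4, 6} and plot 2 already has {1, 2, 3, 4, 5, 6}, so block 6, plot 2 must be 7.

7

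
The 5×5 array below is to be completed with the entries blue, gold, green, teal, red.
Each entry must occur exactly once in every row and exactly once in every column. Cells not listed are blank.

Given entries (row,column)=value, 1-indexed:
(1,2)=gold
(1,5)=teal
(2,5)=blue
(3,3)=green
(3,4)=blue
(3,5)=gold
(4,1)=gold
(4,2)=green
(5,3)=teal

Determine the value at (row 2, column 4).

Row 4, column 5: row 4 has {gold, green} and column 5 has {blue, gold, teal}, leaving only red.
Row 4, column 3: row 4 has {gold, green, red} and column 3 has {green, teal}, leaving only blue.
Row 1, column 3: row 1 has {gold, teal} and column 3 has {blue, green, teal}, leaving only red.
Row 1, column 4: row 1 has {gold, teal, red} and column 4 has {blue}, leaving only green.
Row 1, column 1: row 1 has {gold, green, teal, red} and column 1 has {gold}, leaving only blue.
Row 2, column 3: row 2 has {blue} and column 3 has {blue, green, teal, red}, leaving only gold.
Row 4, column 4: row 4 has {blue, gold, green, red} and column 4 has {blue, green}, leaving only teal.
Row 2 already has {blue, gold} and column 4 already has {blue, green, teal}, so row 2, column 4 must be red.

red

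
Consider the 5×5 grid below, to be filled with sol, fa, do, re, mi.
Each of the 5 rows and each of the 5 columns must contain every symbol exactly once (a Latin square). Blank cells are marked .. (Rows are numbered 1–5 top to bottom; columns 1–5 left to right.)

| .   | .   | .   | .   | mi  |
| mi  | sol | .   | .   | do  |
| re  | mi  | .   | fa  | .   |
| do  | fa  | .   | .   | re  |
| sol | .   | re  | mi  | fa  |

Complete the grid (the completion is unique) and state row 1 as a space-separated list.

fa re sol do mi

Row 1, column 1: row 1 has {mi} and column 1 has {sol, do, re, mi}, leaving only fa.
Row 2, column 3: row 2 has {sol, do, mi} and column 3 has {re}, leaving only fa.
Row 2, column 4: row 2 has {sol, fa, do, mi} and column 4 has {fa, mi}, leaving only re.
Row 3, column 5: row 3 has {fa, re, mi} and column 5 has {fa, do, re, mi}, leaving only sol.
Row 3, column 3: row 3 has {sol, fa, re, mi} and column 3 has {fa, re}, leaving only do.
Row 1, column 3: row 1 has {fa, mi} and column 3 has {fa, do, re}, leaving only sol.
Row 1, column 4: row 1 has {sol, fa, mi} and column 4 has {fa, re, mi}, leaving only do.
Row 1, column 2: row 1 has {sol, fa, do, mi} and column 2 has {sol, fa, mi}, leaving only re.
So row 1 reads: fa re sol do mi.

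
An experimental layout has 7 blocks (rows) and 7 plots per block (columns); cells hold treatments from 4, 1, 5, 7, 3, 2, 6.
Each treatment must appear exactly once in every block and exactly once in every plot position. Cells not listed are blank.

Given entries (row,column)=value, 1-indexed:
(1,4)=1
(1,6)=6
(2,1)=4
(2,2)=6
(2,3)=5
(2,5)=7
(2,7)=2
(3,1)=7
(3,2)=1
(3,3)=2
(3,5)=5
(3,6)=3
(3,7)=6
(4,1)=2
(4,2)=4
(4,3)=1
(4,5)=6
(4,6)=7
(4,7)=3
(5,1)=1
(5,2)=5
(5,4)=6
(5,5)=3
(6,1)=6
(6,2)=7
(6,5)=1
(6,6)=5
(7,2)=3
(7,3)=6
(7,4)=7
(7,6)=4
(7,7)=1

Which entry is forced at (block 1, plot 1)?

Block 1, plot 2: block 1 has {1, 6} and plot 2 has {4, 1, 5, 7, 3, 6}, leaving only 2.
Block 1, plot 5: block 1 has {1, 2, 6} and plot 5 has {1, 5, 7, 3, 6}, leaving only 4.
Block 2, plot 4: block 2 has {4, 5, 7, 2, 6} and plot 4 has {1, 7, 6}, leaving only 3.
Block 2, plot 6: block 2 has {4, 5, 7, 3, 2, 6} and plot 6 has {4, 5, 7, 3, 6}, leaving only 1.
Block 3, plot 4: block 3 has {1, 5, 7, 3, 2, 6} and plot 4 has {1, 7, 3, 6}, leaving only 4.
Block 4, plot 4: block 4 has {4, 1, 7, 3, 2, 6} and plot 4 has {4, 1, 7, 3, 6}, leaving only 5.
Block 5, plot 6: block 5 has {1, 5, 3, 6} and plot 6 has {4, 1, 5, 7, 3, 6}, leaving only 2.
Block 6, plot 4: block 6 has {1, 5, 7, 6} and plot 4 has {4, 1, 5, 7, 3, 6}, leaving only 2.
Block 6, plot 7: block 6 has {1, 5, 7, 2, 6} and plot 7 has {1, 3, 2, 6}, leaving only 4.
Block 5, plot 7: block 5 has {1, 5, 3, 2, 6} and plot 7 has {4, 1, 3, 2, 6}, leaving only 7.
Block 1, plot 7: block 1 has {4, 1, 2, 6} and plot 7 has {4, 1, 7, 3, 2, 6}, leaving only 5.
Block 1 already has {4, 1, 5, 2, 6} and plot 1 already has {4, 1, 7, 2, 6}, so block 1, plot 1 must be 3.

3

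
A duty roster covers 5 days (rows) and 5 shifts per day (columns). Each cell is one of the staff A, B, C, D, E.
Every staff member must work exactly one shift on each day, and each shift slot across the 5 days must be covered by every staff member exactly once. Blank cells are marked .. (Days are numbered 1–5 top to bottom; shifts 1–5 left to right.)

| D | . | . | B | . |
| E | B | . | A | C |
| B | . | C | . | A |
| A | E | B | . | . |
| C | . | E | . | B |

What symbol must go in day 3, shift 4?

Day 1, shift 3: day 1 has {B, D} and shift 3 has {B, C, E}, leaving only A.
Day 1, shift 2: day 1 has {A, B, D} and shift 2 has {B, E}, leaving only C.
Day 1, shift 5: day 1 has {A, B, C, D} and shift 5 has {A, B, C}, leaving only E.
Day 2, shift 3: day 2 has {A, B, C, E} and shift 3 has {A, B, C, E}, leaving only D.
Day 3, shift 2: day 3 has {A, B, C} and shift 2 has {B, C, E}, leaving only D.
Day 3 already has {A, B, C, D} and shift 4 already has {A, B}, so day 3, shift 4 must be E.

E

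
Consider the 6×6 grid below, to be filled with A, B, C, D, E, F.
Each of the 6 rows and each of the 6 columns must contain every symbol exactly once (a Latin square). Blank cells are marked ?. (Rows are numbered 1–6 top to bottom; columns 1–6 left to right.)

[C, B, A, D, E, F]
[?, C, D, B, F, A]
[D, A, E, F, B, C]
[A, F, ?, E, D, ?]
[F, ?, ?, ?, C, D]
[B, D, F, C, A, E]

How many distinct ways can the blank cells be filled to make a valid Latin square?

Row 2, column 1: eliminating its row and column leaves {E}.
Row 4, column 3: eliminating its row and column leaves {B, C}.
Row 4, column 6: eliminating its row and column leaves {B}.
Row 5, column 2: eliminating its row and column leaves {E}.
Row 5, column 3: eliminating its row and column leaves {B}.
Row 5, column 4: eliminating its row and column leaves {A}.
Only one assignment across all blanks avoids any row or column repeat, giving 1 completion.

1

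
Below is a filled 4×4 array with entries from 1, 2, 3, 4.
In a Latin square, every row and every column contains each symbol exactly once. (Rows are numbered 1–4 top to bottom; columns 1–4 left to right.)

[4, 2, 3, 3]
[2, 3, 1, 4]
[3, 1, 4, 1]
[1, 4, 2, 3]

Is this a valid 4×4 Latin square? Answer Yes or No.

Row 3 contains 1 twice (at columns 2 and 4); row 1 is also not a permutation.

No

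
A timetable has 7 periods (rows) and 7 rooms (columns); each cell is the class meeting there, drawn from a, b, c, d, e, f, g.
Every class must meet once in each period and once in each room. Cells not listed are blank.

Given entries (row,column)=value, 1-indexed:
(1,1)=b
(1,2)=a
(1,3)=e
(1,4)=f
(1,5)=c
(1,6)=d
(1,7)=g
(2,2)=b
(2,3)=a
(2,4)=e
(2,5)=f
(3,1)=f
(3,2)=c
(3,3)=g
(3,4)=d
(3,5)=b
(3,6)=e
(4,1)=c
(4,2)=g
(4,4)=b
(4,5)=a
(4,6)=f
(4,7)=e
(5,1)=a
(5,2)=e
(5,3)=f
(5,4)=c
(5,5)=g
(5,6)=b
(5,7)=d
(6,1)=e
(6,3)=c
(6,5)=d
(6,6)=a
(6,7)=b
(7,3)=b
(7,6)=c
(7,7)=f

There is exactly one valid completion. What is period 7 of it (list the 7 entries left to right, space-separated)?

g d b a e c f

Period 7, room 2: period 7 has {b, c, f} and room 2 has {a, b, c, e, g}, leaving only d.
Period 7, room 1: period 7 has {b, c, d, f} and room 1 has {a, b, c, e, f}, leaving only g.
Period 7, room 4: period 7 has {b, c, d, f, g} and room 4 has {b, c, d, e, f}, leaving only a.
Period 7, room 5: period 7 has {a, b, c, d, f, g} and room 5 has {a, b, c, d, f, g}, leaving only e.
So period 7 reads: g d b a e c f.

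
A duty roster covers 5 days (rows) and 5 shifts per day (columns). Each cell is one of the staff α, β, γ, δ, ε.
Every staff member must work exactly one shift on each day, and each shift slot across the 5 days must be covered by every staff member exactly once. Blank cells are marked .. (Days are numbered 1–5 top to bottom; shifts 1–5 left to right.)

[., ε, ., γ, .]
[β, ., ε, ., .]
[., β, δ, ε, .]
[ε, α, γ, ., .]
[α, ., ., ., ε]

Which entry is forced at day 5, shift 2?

Day 1, shift 1: day 1 has {γ, ε} and shift 1 has {α, β, ε}, leaving only δ.
Day 3, shift 1: day 3 has {β, δ, ε} and shift 1 has {α, β, δ, ε}, leaving only γ.
Day 3, shift 5: day 3 has {β, γ, δ, ε} and shift 5 has {ε}, leaving only α.
Day 1, shift 5: day 1 has {γ, δ, ε} and shift 5 has {α, ε}, leaving only β.
Day 1, shift 3: day 1 has {β, γ, δ, ε} and shift 3 has {γ, δ, ε}, leaving only α.
Day 4, shift 5: day 4 has {α, γ, ε} and shift 5 has {α, β, ε}, leaving only δ.
Day 2, shift 5: day 2 has {β, ε} and shift 5 has {α, β, δ, ε}, leaving only γ.
Day 2, shift 2: day 2 has {β, γ, ε} and shift 2 has {α, β, ε}, leaving only δ.
Day 5 already has {α, ε} and shift 2 already has {α, β, δ, ε}, so day 5, shift 2 must be γ.

γ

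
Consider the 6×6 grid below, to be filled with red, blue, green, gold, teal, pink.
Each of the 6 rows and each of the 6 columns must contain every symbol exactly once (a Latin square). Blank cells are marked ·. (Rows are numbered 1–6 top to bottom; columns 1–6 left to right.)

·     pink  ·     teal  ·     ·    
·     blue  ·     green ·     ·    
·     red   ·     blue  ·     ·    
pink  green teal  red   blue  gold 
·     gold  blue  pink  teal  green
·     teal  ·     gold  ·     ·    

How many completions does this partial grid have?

20

Row 1, column 1: eliminating its row and column leaves {red, blue, green, gold}.
Row 1, column 3: eliminating its row and column leaves {red, green, gold}.
Row 1, column 5: eliminating its row and column leaves {red, green, gold}.
Row 1, column 6: eliminating its row and column leaves {red, blue}.
Row 2, column 1: eliminating its row and column leaves {red, gold, teal}.
Row 2, column 3: eliminating its row and column leaves {red, gold, pink}.
Row 2, column 5: eliminating its row and column leaves {red, gold, pink}.
Row 2, column 6: eliminating its row and column leaves {red, teal, pink}.
Row 3, column 1: eliminating its row and column leaves {green, gold, teal}.
Row 3, column 3: eliminating its row and column leaves {green, gold, pink}.
Row 3, column 5: eliminating its row and column leaves {green, gold, pink}.
Row 3, column 6: eliminating its row and column leaves {teal, pink}.
Row 5, column 1: eliminating its row and column leaves {red}.
Row 6, column 1: eliminating its row and column leaves {red, blue, green}.
Row 6, column 3: eliminating its row and column leaves {red, green, pink}.
Row 6, column 5: eliminating its row and column leaves {red, green, pink}.
Row 6, column 6: eliminating its row and column leaves {red, blue, pink}.
Enumerating the assignments across these blanks that avoid any row or column repeat gives 20 completions.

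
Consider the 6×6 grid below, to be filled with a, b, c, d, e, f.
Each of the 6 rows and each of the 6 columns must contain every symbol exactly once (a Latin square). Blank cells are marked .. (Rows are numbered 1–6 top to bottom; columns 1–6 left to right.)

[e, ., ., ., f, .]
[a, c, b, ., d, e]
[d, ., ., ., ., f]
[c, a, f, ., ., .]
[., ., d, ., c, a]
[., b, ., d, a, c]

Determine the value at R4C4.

b

Row 1, column 2: row 1 has {e, f} and column 2 has {a, b, c}, leaving only d.
Row 1, column 6: row 1 has {d, e, f} and column 6 has {a, c, e, f}, leaving only b.
Row 2, column 4: row 2 has {a, b, c, d, e} and column 4 has {d}, leaving only f.
Row 3, column 2: row 3 has {d, f} and column 2 has {a, b, c, d}, leaving only e.
Row 3, column 5: row 3 has {d, e, f} and column 5 has {a, c, d, f}, leaving only b.
Row 4, column 5: row 4 has {a, c, f} and column 5 has {a, b, c, d, f}, leaving only e.
Row 4 already has {a, c, e, f} and column 4 already has {d, f}, so row 4, column 4 must be b.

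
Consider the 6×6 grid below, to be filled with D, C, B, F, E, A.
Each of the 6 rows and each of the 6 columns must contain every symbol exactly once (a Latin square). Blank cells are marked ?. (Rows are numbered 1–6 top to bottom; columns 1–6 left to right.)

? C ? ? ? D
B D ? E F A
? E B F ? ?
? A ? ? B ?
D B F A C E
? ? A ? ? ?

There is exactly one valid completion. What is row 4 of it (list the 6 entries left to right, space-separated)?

Row 1, column 3: row 1 has {D, C} and column 3 has {B, F, A}, leaving only E.
Row 1, column 4: row 1 has {D, C, E} and column 4 has {F, E, A}, leaving only B.
Row 1, column 5: row 1 has {D, C, B, E} and column 5 has {C, B, F}, leaving only A.
Row 1, column 1: row 1 has {D, C, B, E, A} and column 1 has {D, B}, leaving only F.
Row 2, column 3: row 2 has {D, B, F, E, A} and column 3 has {B, F, E, A}, leaving only C.
Row 4, column 3: row 4 has {B, A} and column 3 has {C, B, F, E, A}, leaving only D.
Row 4, column 4: row 4 has {D, B, A} and column 4 has {B, F, E, A}, leaving only C.
Row 4, column 1: row 4 has {D, C, B, A} and column 1 has {D, B, F}, leaving only E.
Row 4, column 6: row 4 has {D, C, B, E, A} and column 6 has {D, E, A}, leaving only F.
So row 4 reads: E A D C B F.

E A D C B F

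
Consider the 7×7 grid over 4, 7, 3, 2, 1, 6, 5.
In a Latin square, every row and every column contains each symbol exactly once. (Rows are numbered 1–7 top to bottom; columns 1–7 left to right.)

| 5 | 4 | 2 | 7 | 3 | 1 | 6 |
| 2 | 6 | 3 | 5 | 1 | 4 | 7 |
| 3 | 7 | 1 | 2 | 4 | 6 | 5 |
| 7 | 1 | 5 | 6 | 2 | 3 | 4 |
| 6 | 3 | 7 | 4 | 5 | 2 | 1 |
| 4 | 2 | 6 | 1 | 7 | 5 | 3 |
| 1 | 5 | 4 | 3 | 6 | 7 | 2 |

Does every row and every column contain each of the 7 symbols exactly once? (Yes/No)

Each row is a permutation of the 7 symbols, and so is each column.

Yes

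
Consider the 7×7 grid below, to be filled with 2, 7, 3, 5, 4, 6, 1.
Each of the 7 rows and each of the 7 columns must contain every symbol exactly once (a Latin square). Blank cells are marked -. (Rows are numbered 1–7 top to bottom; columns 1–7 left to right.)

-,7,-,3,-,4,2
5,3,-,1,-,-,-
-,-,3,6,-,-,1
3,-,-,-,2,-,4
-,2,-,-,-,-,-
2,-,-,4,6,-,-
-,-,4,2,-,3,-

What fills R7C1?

Row 7, column 1 is narrowed to {7, 6, 1}.
If it were 7, then row 7, column 2 would be left with no valid symbol.
If it were 6, propagating the remaining blanks reaches a contradiction.
So row 7, column 1 must be 1.

1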